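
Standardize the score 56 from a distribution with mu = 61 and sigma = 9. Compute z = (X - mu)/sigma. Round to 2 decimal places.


z = (X - mu) / sigma
= (56 - 61) / 9
= -5 / 9
= -0.56


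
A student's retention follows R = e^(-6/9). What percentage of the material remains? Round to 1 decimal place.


R = e^(-t/S)
-t/S = -6/9 = -0.666667
R = e^(-0.666667) = 0.513417
Percentage = 0.513417 * 100
= 51.3


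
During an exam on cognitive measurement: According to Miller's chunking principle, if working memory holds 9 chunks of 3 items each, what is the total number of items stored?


Total items = chunks * items_per_chunk
= 9 * 3
= 27


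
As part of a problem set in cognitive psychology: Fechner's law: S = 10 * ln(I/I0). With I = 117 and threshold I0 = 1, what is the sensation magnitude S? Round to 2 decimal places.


S = 10 * ln(117/1)
I/I0 = 117.0
ln(117.0) = 4.7622
S = 10 * 4.7622
= 47.62


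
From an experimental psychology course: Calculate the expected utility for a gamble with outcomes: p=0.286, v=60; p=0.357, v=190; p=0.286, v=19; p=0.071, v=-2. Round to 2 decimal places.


EU = sum(p_i * v_i)
0.286 * 60 = 17.16
0.357 * 190 = 67.83
0.286 * 19 = 5.434
0.071 * -2 = -0.142
EU = 17.16 + 67.83 + 5.434 + -0.142
= 90.28


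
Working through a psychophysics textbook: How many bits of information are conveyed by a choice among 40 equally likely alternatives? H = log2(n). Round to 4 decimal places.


H = log2(n)
H = log2(40)
= 5.3219


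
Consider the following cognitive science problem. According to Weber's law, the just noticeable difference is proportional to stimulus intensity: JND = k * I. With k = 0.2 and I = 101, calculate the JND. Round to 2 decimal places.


JND = k * I
JND = 0.2 * 101
= 20.20


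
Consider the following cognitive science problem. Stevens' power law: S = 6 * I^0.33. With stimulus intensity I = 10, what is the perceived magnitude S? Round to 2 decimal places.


S = 6 * 10^0.33
10^0.33 = 2.138
S = 6 * 2.138
= 12.83


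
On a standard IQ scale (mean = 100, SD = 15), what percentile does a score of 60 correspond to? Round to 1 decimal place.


z = (IQ - mean) / SD
z = (60 - 100) / 15 = -2.6667
Percentile = Phi(-2.6667) * 100
Phi(-2.6667) = 0.00383
= 0.4


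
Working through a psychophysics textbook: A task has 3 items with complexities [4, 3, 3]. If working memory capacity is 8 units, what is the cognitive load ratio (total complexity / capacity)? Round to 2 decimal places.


Total complexity = 4 + 3 + 3 = 10
Load = total / capacity = 10 / 8
= 1.25


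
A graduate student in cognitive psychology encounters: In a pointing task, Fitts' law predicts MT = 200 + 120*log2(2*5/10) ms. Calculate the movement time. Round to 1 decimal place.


MT = 200 + 120 * log2(2*5/10)
2D/W = 1.0
log2(1.0) = 0.0
MT = 200 + 120 * 0.0
= 200.0 ms


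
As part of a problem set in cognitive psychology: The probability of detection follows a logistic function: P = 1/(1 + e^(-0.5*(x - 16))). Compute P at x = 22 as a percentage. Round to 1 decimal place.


P(x) = 1/(1 + e^(-0.5*(22 - 16)))
Exponent = -0.5 * 6 = -3.0
e^(-3.0) = 0.049787
P = 1/(1 + 0.049787) = 0.952574
Percentage = 95.3


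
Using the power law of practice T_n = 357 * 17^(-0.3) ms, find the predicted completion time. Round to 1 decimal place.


T_n = 357 * 17^(-0.3)
17^(-0.3) = 0.42743
T_n = 357 * 0.42743
= 152.6 ms


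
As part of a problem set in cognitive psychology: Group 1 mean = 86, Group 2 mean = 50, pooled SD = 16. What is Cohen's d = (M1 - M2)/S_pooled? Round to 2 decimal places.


Cohen's d = (M1 - M2) / S_pooled
= (86 - 50) / 16
= 36 / 16
= 2.25


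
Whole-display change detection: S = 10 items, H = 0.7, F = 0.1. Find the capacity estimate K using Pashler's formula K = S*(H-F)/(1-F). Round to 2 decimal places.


K = S * (H - F) / (1 - F)
H - F = 0.6
1 - F = 0.9
K = 10 * 0.6 / 0.9
= 6.67


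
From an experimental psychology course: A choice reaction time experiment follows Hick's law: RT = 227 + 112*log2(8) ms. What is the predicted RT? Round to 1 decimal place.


RT = 227 + 112 * log2(8)
log2(8) = 3.0
RT = 227 + 112 * 3.0
= 227 + 336.0
= 563.0 ms


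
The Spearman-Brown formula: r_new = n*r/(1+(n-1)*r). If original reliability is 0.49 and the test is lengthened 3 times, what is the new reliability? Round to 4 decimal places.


r_new = n*r / (1 + (n-1)*r)
Numerator = 3 * 0.49 = 1.47
Denominator = 1 + 2 * 0.49 = 1.98
r_new = 1.47 / 1.98
= 0.7424


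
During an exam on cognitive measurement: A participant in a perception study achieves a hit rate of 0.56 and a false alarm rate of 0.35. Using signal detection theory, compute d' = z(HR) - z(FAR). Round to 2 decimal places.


d' = z(HR) - z(FAR)
z(0.56) = 0.151
z(0.35) = -0.3853
d' = 0.151 - -0.3853
= 0.54


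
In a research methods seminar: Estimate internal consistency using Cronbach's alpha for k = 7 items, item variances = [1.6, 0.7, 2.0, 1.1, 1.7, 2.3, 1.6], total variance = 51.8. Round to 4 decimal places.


alpha = (k/(k-1)) * (1 - sum(s_i^2)/s_total^2)
sum(item variances) = 11.0
k/(k-1) = 7/6 = 1.166667
1 - 11.0/51.8 = 1 - 0.212355 = 0.787645
alpha = 1.166667 * 0.787645
= 0.9189


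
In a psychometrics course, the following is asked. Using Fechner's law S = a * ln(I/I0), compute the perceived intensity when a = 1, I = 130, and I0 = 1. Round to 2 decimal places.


S = 1 * ln(130/1)
I/I0 = 130.0
ln(130.0) = 4.8675
S = 1 * 4.8675
= 4.87


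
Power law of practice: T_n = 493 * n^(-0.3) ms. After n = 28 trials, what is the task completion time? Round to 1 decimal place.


T_n = 493 * 28^(-0.3)
28^(-0.3) = 0.368004
T_n = 493 * 0.368004
= 181.4 ms


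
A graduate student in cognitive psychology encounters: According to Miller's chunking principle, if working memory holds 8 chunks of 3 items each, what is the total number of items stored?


Total items = chunks * items_per_chunk
= 8 * 3
= 24


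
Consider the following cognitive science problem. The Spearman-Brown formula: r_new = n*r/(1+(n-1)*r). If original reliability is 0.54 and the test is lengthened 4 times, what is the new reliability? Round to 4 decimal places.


r_new = n*r / (1 + (n-1)*r)
Numerator = 4 * 0.54 = 2.16
Denominator = 1 + 3 * 0.54 = 2.62
r_new = 2.16 / 2.62
= 0.8244


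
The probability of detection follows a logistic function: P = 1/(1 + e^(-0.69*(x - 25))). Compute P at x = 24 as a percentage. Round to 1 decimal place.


P(x) = 1/(1 + e^(-0.69*(24 - 25)))
Exponent = -0.69 * -1 = 0.69
e^(0.69) = 1.993716
P = 1/(1 + 1.993716) = 0.334033
Percentage = 33.4


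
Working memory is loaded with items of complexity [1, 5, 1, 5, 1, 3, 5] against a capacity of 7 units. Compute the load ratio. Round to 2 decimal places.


Total complexity = 1 + 5 + 1 + 5 + 1 + 3 + 5 = 21
Load = total / capacity = 21 / 7
= 3.00


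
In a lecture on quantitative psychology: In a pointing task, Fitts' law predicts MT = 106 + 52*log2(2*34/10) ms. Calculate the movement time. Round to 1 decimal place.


MT = 106 + 52 * log2(2*34/10)
2D/W = 6.8
log2(6.8) = 2.7655
MT = 106 + 52 * 2.7655
= 249.8 ms


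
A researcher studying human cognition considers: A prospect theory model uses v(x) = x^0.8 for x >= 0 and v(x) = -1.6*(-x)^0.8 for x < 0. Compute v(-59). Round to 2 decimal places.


Since x = -59 < 0, use v(x) = -lambda*(-x)^alpha
(-x) = 59
59^0.8 = 26.1025
v(-59) = -1.6 * 26.1025
= -41.76


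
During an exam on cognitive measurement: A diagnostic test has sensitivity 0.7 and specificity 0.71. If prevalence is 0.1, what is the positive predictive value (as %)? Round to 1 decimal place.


PPV = (sens * prev) / (sens * prev + (1-spec) * (1-prev))
Numerator = 0.7 * 0.1 = 0.07
P(positive and no disease) = (1 - spec) * (1 - prev) = (1 - 0.71) * (1 - 0.1) = 0.261
Denominator = 0.07 + 0.261 = 0.331
PPV = 0.07 / 0.331 = 0.21148
As percentage = 21.1


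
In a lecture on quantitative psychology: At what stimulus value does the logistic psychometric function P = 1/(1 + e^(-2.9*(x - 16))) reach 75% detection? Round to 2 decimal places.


At P = 0.75: 0.75 = 1/(1 + e^(-k*(x-x0)))
Solving: e^(-k*(x-x0)) = 1/3
x = x0 + ln(3)/k
ln(3) = 1.0986
x = 16 + 1.0986/2.9
= 16 + 0.3788
= 16.38


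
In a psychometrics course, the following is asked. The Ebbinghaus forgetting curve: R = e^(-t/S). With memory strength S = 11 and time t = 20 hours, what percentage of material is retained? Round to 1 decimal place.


R = e^(-t/S)
-t/S = -20/11 = -1.818182
R = e^(-1.818182) = 0.162321
Percentage = 0.162321 * 100
= 16.2


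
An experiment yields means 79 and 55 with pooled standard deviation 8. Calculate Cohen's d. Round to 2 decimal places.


Cohen's d = (M1 - M2) / S_pooled
= (79 - 55) / 8
= 24 / 8
= 3.00


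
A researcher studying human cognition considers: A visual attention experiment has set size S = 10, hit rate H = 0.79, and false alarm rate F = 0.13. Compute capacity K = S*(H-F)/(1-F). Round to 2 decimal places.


K = S * (H - F) / (1 - F)
H - F = 0.66
1 - F = 0.87
K = 10 * 0.66 / 0.87
= 7.59


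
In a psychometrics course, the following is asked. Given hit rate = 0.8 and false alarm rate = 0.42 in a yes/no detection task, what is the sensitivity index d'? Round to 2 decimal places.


d' = z(HR) - z(FAR)
z(0.8) = 0.8416
z(0.42) = -0.2019
d' = 0.8416 - -0.2019
= 1.04


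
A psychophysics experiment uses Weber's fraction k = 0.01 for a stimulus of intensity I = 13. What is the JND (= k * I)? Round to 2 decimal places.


JND = k * I
JND = 0.01 * 13
= 0.13


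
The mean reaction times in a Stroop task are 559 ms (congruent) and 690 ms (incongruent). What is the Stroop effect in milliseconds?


Stroop effect = RT(incongruent) - RT(congruent)
= 690 - 559
= 131 ms


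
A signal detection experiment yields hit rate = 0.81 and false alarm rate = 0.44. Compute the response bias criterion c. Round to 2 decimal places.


c = -0.5 * (z(HR) + z(FAR))
z(0.81) = 0.8779
z(0.44) = -0.151
c = -0.5 * (0.8779 + -0.151)
= -0.5 * 0.7269
= -0.36


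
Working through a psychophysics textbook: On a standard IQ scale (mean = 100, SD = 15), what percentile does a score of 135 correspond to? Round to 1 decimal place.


z = (IQ - mean) / SD
z = (135 - 100) / 15 = 2.3333
Percentile = Phi(2.3333) * 100
Phi(2.3333) = 0.990184
= 99.0


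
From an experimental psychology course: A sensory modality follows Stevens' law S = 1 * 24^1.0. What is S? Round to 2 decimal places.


S = 1 * 24^1.0
24^1.0 = 24.0
S = 1 * 24.0
= 24.00


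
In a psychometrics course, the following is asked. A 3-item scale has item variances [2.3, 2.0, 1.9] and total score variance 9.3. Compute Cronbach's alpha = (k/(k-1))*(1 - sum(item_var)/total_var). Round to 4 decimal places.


alpha = (k/(k-1)) * (1 - sum(s_i^2)/s_total^2)
sum(item variances) = 6.2
k/(k-1) = 3/2 = 1.5
1 - 6.2/9.3 = 1 - 0.666667 = 0.333333
alpha = 1.5 * 0.333333
= 0.5000


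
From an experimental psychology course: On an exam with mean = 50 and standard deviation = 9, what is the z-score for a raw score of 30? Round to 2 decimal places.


z = (X - mu) / sigma
= (30 - 50) / 9
= -20 / 9
= -2.22


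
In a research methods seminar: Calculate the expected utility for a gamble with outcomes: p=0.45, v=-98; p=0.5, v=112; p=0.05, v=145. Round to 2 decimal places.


EU = sum(p_i * v_i)
0.45 * -98 = -44.1
0.5 * 112 = 56.0
0.05 * 145 = 7.25
EU = -44.1 + 56.0 + 7.25
= 19.15


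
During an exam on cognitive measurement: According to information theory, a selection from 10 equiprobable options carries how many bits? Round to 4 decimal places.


H = log2(n)
H = log2(10)
= 3.3219


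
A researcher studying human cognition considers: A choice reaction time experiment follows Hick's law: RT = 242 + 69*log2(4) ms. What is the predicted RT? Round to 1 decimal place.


RT = 242 + 69 * log2(4)
log2(4) = 2.0
RT = 242 + 69 * 2.0
= 242 + 138.0
= 380.0 ms


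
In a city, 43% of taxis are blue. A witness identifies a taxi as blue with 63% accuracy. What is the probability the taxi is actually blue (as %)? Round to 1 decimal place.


P(blue | says blue) = P(says blue | blue)*P(blue) / [P(says blue | blue)*P(blue) + P(says blue | not blue)*P(not blue)]
Numerator = 0.63 * 0.43 = 0.2709
False identification = 0.37 * 0.57 = 0.2109
P = 0.2709 / (0.2709 + 0.2109)
= 0.2709 / 0.4818
As percentage = 56.2


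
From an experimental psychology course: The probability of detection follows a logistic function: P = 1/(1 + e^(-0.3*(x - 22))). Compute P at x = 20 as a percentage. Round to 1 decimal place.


P(x) = 1/(1 + e^(-0.3*(20 - 22)))
Exponent = -0.3 * -2 = 0.6
e^(0.6) = 1.822119
P = 1/(1 + 1.822119) = 0.354344
Percentage = 35.4


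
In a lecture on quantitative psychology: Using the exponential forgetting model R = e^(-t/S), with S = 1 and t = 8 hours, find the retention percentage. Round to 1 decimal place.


R = e^(-t/S)
-t/S = -8/1 = -8.0
R = e^(-8.0) = 0.000335
Percentage = 0.000335 * 100
= 0.0


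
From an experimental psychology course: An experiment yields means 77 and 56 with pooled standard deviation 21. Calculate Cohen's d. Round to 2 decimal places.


Cohen's d = (M1 - M2) / S_pooled
= (77 - 56) / 21
= 21 / 21
= 1.00


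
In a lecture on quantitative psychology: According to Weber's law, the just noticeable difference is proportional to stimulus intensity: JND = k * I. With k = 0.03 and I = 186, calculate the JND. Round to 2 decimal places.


JND = k * I
JND = 0.03 * 186
= 5.58


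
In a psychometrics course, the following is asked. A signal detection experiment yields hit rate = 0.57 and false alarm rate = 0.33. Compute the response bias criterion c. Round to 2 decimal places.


c = -0.5 * (z(HR) + z(FAR))
z(0.57) = 0.1764
z(0.33) = -0.4399
c = -0.5 * (0.1764 + -0.4399)
= -0.5 * -0.2635
= 0.13


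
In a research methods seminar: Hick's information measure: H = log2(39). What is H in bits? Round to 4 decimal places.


H = log2(n)
H = log2(39)
= 5.2854


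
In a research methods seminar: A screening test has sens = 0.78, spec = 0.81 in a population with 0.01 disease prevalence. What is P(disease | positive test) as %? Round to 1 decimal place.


PPV = (sens * prev) / (sens * prev + (1-spec) * (1-prev))
Numerator = 0.78 * 0.01 = 0.0078
P(positive and no disease) = (1 - spec) * (1 - prev) = (1 - 0.81) * (1 - 0.01) = 0.1881
Denominator = 0.0078 + 0.1881 = 0.1959
PPV = 0.0078 / 0.1959 = 0.039816
As percentage = 4.0


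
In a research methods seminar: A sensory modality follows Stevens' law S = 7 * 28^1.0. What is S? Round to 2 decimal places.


S = 7 * 28^1.0
28^1.0 = 28.0
S = 7 * 28.0
= 196.00


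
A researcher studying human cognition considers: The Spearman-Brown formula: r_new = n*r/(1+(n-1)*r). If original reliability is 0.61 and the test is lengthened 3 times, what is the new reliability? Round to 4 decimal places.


r_new = n*r / (1 + (n-1)*r)
Numerator = 3 * 0.61 = 1.83
Denominator = 1 + 2 * 0.61 = 2.22
r_new = 1.83 / 2.22
= 0.8243


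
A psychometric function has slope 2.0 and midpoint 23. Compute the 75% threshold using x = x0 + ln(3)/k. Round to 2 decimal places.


At P = 0.75: 0.75 = 1/(1 + e^(-k*(x-x0)))
Solving: e^(-k*(x-x0)) = 1/3
x = x0 + ln(3)/k
ln(3) = 1.0986
x = 23 + 1.0986/2.0
= 23 + 0.5493
= 23.55


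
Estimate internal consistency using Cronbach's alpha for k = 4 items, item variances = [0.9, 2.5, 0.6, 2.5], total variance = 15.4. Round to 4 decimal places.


alpha = (k/(k-1)) * (1 - sum(s_i^2)/s_total^2)
sum(item variances) = 6.5
k/(k-1) = 4/3 = 1.333333
1 - 6.5/15.4 = 1 - 0.422078 = 0.577922
alpha = 1.333333 * 0.577922
= 0.7706


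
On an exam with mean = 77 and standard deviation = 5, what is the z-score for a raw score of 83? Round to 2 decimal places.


z = (X - mu) / sigma
= (83 - 77) / 5
= 6 / 5
= 1.20


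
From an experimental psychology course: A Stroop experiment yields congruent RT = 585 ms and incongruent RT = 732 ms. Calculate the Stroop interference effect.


Stroop effect = RT(incongruent) - RT(congruent)
= 732 - 585
= 147 ms


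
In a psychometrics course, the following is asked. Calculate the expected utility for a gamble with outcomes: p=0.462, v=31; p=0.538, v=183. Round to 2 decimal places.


EU = sum(p_i * v_i)
0.462 * 31 = 14.322
0.538 * 183 = 98.454
EU = 14.322 + 98.454
= 112.78


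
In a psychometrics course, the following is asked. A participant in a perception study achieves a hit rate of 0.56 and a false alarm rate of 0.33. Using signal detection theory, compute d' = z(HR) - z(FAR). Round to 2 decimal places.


d' = z(HR) - z(FAR)
z(0.56) = 0.151
z(0.33) = -0.4399
d' = 0.151 - -0.4399
= 0.59


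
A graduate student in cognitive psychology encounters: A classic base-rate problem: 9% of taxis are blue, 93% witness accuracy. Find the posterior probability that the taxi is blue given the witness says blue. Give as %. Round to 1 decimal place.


P(blue | says blue) = P(says blue | blue)*P(blue) / [P(says blue | blue)*P(blue) + P(says blue | not blue)*P(not blue)]
Numerator = 0.93 * 0.09 = 0.0837
False identification = 0.07 * 0.91 = 0.0637
P = 0.0837 / (0.0837 + 0.0637)
= 0.0837 / 0.1474
As percentage = 56.8


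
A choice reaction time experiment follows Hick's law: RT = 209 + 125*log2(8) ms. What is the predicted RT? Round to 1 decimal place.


RT = 209 + 125 * log2(8)
log2(8) = 3.0
RT = 209 + 125 * 3.0
= 209 + 375.0
= 584.0 ms


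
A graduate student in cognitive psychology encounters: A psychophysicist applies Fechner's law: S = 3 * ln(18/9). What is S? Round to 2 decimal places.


S = 3 * ln(18/9)
I/I0 = 2.0
ln(2.0) = 0.6931
S = 3 * 0.6931
= 2.08


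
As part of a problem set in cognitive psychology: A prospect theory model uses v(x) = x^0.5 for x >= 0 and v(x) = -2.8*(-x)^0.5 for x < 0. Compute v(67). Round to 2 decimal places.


Since x = 67 >= 0, use v(x) = x^0.5
67^0.5 = 8.1854
v(67) = 8.19


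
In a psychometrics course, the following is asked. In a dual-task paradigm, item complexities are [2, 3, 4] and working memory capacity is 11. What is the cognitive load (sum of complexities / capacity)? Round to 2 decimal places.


Total complexity = 2 + 3 + 4 = 9
Load = total / capacity = 9 / 11
= 0.82


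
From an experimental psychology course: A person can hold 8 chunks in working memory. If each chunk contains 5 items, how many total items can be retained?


Total items = chunks * items_per_chunk
= 8 * 5
= 40


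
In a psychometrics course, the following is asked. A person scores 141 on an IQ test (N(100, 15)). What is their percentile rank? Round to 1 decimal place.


z = (IQ - mean) / SD
z = (141 - 100) / 15 = 2.7333
Percentile = Phi(2.7333) * 100
Phi(2.7333) = 0.996865
= 99.7


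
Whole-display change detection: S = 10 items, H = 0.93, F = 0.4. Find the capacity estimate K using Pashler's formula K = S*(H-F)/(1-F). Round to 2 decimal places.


K = S * (H - F) / (1 - F)
H - F = 0.53
1 - F = 0.6
K = 10 * 0.53 / 0.6
= 8.83


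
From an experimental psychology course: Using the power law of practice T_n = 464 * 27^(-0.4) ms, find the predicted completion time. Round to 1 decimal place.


T_n = 464 * 27^(-0.4)
27^(-0.4) = 0.267581
T_n = 464 * 0.267581
= 124.2 ms


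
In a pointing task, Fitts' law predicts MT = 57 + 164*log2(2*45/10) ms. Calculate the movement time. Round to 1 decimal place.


MT = 57 + 164 * log2(2*45/10)
2D/W = 9.0
log2(9.0) = 3.1699
MT = 57 + 164 * 3.1699
= 576.9 ms


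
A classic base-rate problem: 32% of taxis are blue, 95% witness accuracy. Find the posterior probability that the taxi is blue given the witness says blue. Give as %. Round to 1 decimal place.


P(blue | says blue) = P(says blue | blue)*P(blue) / [P(says blue | blue)*P(blue) + P(says blue | not blue)*P(not blue)]
Numerator = 0.95 * 0.32 = 0.304
False identification = 0.05 * 0.68 = 0.034
P = 0.304 / (0.304 + 0.034)
= 0.304 / 0.338
As percentage = 89.9


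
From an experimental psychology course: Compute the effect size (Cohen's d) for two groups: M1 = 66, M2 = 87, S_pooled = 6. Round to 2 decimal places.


Cohen's d = (M1 - M2) / S_pooled
= (66 - 87) / 6
= -21 / 6
= -3.50


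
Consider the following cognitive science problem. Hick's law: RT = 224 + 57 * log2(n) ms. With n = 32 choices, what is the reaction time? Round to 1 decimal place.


RT = 224 + 57 * log2(32)
log2(32) = 5.0
RT = 224 + 57 * 5.0
= 224 + 285.0
= 509.0 ms


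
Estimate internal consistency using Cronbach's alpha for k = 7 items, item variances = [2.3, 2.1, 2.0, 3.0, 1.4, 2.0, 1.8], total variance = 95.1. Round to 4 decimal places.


alpha = (k/(k-1)) * (1 - sum(s_i^2)/s_total^2)
sum(item variances) = 14.6
k/(k-1) = 7/6 = 1.166667
1 - 14.6/95.1 = 1 - 0.153523 = 0.846477
alpha = 1.166667 * 0.846477
= 0.9876


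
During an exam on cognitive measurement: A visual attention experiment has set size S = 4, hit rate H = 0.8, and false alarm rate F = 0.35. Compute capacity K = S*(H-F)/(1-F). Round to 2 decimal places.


K = S * (H - F) / (1 - F)
H - F = 0.45
1 - F = 0.65
K = 4 * 0.45 / 0.65
= 2.77


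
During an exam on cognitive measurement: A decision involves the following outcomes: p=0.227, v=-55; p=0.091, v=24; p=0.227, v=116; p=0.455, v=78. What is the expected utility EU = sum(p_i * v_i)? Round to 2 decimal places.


EU = sum(p_i * v_i)
0.227 * -55 = -12.485
0.091 * 24 = 2.184
0.227 * 116 = 26.332
0.455 * 78 = 35.49
EU = -12.485 + 2.184 + 26.332 + 35.49
= 51.52


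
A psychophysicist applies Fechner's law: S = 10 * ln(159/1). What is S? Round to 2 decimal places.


S = 10 * ln(159/1)
I/I0 = 159.0
ln(159.0) = 5.0689
S = 10 * 5.0689
= 50.69


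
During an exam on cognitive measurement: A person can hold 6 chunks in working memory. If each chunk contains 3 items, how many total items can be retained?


Total items = chunks * items_per_chunk
= 6 * 3
= 18


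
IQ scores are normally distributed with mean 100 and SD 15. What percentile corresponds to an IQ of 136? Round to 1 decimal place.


z = (IQ - mean) / SD
z = (136 - 100) / 15 = 2.4
Percentile = Phi(2.4) * 100
Phi(2.4) = 0.991802
= 99.2


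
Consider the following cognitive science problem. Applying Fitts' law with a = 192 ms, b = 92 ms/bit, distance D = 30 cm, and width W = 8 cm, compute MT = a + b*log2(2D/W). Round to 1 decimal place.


MT = 192 + 92 * log2(2*30/8)
2D/W = 7.5
log2(7.5) = 2.9069
MT = 192 + 92 * 2.9069
= 459.4 ms


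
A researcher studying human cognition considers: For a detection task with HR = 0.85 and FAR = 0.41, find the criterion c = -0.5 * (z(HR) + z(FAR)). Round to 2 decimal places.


c = -0.5 * (z(HR) + z(FAR))
z(0.85) = 1.0364
z(0.41) = -0.2275
c = -0.5 * (1.0364 + -0.2275)
= -0.5 * 0.8089
= -0.40


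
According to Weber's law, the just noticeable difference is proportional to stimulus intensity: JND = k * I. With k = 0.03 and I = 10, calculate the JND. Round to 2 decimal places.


JND = k * I
JND = 0.03 * 10
= 0.30


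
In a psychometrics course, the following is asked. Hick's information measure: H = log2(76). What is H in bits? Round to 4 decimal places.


H = log2(n)
H = log2(76)
= 6.2479


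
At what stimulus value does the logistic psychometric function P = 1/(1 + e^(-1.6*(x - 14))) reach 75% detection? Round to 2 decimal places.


At P = 0.75: 0.75 = 1/(1 + e^(-k*(x-x0)))
Solving: e^(-k*(x-x0)) = 1/3
x = x0 + ln(3)/k
ln(3) = 1.0986
x = 14 + 1.0986/1.6
= 14 + 0.6866
= 14.69


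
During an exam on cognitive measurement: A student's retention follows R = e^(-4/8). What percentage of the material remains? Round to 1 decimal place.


R = e^(-t/S)
-t/S = -4/8 = -0.5
R = e^(-0.5) = 0.606531
Percentage = 0.606531 * 100
= 60.7


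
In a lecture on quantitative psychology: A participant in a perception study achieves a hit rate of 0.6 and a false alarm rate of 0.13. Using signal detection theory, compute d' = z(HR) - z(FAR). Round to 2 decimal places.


d' = z(HR) - z(FAR)
z(0.6) = 0.2533
z(0.13) = -1.1264
d' = 0.2533 - -1.1264
= 1.38


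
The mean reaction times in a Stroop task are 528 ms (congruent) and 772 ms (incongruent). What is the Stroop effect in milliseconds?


Stroop effect = RT(incongruent) - RT(congruent)
= 772 - 528
= 244 ms


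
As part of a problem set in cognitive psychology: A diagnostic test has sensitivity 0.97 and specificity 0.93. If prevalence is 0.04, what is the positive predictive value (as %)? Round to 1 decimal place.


PPV = (sens * prev) / (sens * prev + (1-spec) * (1-prev))
Numerator = 0.97 * 0.04 = 0.0388
P(positive and no disease) = (1 - spec) * (1 - prev) = (1 - 0.93) * (1 - 0.04) = 0.0672
Denominator = 0.0388 + 0.0672 = 0.106
PPV = 0.0388 / 0.106 = 0.366038
As percentage = 36.6


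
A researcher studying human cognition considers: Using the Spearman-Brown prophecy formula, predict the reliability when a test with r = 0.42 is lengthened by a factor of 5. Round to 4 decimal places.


r_new = n*r / (1 + (n-1)*r)
Numerator = 5 * 0.42 = 2.1
Denominator = 1 + 4 * 0.42 = 2.68
r_new = 2.1 / 2.68
= 0.7836


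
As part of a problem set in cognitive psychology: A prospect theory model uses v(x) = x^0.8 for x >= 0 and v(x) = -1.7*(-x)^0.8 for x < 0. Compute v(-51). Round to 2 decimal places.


Since x = -51 < 0, use v(x) = -lambda*(-x)^alpha
(-x) = 51
51^0.8 = 23.2304
v(-51) = -1.7 * 23.2304
= -39.49


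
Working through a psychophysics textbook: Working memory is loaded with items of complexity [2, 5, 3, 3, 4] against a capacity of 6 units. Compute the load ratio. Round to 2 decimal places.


Total complexity = 2 + 5 + 3 + 3 + 4 = 17
Load = total / capacity = 17 / 6
= 2.83


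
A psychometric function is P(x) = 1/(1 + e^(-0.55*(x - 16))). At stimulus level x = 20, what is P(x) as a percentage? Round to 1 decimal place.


P(x) = 1/(1 + e^(-0.55*(20 - 16)))
Exponent = -0.55 * 4 = -2.2
e^(-2.2) = 0.110803
P = 1/(1 + 0.110803) = 0.90025
Percentage = 90.0


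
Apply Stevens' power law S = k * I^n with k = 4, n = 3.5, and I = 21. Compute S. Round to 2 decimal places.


S = 4 * 21^3.5
21^3.5 = 42439.2335
S = 4 * 42439.2335
= 169756.93


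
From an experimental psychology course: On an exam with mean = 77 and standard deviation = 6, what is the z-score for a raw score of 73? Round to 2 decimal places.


z = (X - mu) / sigma
= (73 - 77) / 6
= -4 / 6
= -0.67


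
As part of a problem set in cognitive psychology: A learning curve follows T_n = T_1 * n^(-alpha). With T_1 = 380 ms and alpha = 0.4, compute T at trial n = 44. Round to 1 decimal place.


T_n = 380 * 44^(-0.4)
44^(-0.4) = 0.220099
T_n = 380 * 0.220099
= 83.6 ms


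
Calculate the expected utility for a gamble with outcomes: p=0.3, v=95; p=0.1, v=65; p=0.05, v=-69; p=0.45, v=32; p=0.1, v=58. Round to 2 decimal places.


EU = sum(p_i * v_i)
0.3 * 95 = 28.5
0.1 * 65 = 6.5
0.05 * -69 = -3.45
0.45 * 32 = 14.4
0.1 * 58 = 5.8
EU = 28.5 + 6.5 + -3.45 + 14.4 + 5.8
= 51.75


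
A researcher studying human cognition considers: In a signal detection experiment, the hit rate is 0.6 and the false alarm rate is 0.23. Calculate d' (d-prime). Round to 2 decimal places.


d' = z(HR) - z(FAR)
z(0.6) = 0.2533
z(0.23) = -0.7388
d' = 0.2533 - -0.7388
= 0.99


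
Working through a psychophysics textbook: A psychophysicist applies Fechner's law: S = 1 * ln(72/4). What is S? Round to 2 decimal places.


S = 1 * ln(72/4)
I/I0 = 18.0
ln(18.0) = 2.8904
S = 1 * 2.8904
= 2.89


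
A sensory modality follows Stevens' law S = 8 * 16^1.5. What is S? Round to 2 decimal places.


S = 8 * 16^1.5
16^1.5 = 64.0
S = 8 * 64.0
= 512.00


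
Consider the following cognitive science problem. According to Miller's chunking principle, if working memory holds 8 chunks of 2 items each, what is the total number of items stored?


Total items = chunks * items_per_chunk
= 8 * 2
= 16


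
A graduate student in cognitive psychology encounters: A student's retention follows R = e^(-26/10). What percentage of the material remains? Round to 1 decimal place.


R = e^(-t/S)
-t/S = -26/10 = -2.6
R = e^(-2.6) = 0.074274
Percentage = 0.074274 * 100
= 7.4


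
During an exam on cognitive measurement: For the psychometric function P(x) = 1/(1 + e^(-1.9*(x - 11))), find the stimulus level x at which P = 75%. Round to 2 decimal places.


At P = 0.75: 0.75 = 1/(1 + e^(-k*(x-x0)))
Solving: e^(-k*(x-x0)) = 1/3
x = x0 + ln(3)/k
ln(3) = 1.0986
x = 11 + 1.0986/1.9
= 11 + 0.5782
= 11.58


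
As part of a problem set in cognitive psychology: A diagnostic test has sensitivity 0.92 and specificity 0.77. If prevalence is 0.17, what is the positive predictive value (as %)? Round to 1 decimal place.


PPV = (sens * prev) / (sens * prev + (1-spec) * (1-prev))
Numerator = 0.92 * 0.17 = 0.1564
P(positive and no disease) = (1 - spec) * (1 - prev) = (1 - 0.77) * (1 - 0.17) = 0.1909
Denominator = 0.1564 + 0.1909 = 0.3473
PPV = 0.1564 / 0.3473 = 0.450331
As percentage = 45.0


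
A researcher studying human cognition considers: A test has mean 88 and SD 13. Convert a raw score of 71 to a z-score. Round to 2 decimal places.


z = (X - mu) / sigma
= (71 - 88) / 13
= -17 / 13
= -1.31


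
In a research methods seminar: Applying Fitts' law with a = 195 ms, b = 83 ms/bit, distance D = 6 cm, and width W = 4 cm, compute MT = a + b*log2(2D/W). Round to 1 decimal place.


MT = 195 + 83 * log2(2*6/4)
2D/W = 3.0
log2(3.0) = 1.585
MT = 195 + 83 * 1.585
= 326.6 ms


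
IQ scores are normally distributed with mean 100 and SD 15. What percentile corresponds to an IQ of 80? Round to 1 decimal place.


z = (IQ - mean) / SD
z = (80 - 100) / 15 = -1.3333
Percentile = Phi(-1.3333) * 100
Phi(-1.3333) = 0.091217
= 9.1


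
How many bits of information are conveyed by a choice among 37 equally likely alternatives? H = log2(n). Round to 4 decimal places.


H = log2(n)
H = log2(37)
= 5.2095


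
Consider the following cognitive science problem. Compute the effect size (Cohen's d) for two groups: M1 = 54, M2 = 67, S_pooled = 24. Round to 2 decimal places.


Cohen's d = (M1 - M2) / S_pooled
= (54 - 67) / 24
= -13 / 24
= -0.54


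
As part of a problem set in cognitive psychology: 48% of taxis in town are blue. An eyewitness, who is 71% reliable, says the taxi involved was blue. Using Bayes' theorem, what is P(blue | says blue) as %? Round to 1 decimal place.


P(blue | says blue) = P(says blue | blue)*P(blue) / [P(says blue | blue)*P(blue) + P(says blue | not blue)*P(not blue)]
Numerator = 0.71 * 0.48 = 0.3408
False identification = 0.29 * 0.52 = 0.1508
P = 0.3408 / (0.3408 + 0.1508)
= 0.3408 / 0.4916
As percentage = 69.3


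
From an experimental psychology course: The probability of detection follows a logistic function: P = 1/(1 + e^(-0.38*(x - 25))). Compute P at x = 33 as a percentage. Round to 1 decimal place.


P(x) = 1/(1 + e^(-0.38*(33 - 25)))
Exponent = -0.38 * 8 = -3.04
e^(-3.04) = 0.047835
P = 1/(1 + 0.047835) = 0.954349
Percentage = 95.4


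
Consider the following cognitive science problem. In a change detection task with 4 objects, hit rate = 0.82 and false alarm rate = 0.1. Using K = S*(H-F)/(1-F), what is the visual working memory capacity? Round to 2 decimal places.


K = S * (H - F) / (1 - F)
H - F = 0.72
1 - F = 0.9
K = 4 * 0.72 / 0.9
= 3.20


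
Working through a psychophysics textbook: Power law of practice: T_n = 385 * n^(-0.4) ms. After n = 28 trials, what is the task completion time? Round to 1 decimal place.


T_n = 385 * 28^(-0.4)
28^(-0.4) = 0.263716
T_n = 385 * 0.263716
= 101.5 ms


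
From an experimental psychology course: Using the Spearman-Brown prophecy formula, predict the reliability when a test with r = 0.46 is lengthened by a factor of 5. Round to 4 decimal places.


r_new = n*r / (1 + (n-1)*r)
Numerator = 5 * 0.46 = 2.3
Denominator = 1 + 4 * 0.46 = 2.84
r_new = 2.3 / 2.84
= 0.8099


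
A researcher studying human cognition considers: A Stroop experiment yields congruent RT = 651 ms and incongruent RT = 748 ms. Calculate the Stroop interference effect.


Stroop effect = RT(incongruent) - RT(congruent)
= 748 - 651
= 97 ms


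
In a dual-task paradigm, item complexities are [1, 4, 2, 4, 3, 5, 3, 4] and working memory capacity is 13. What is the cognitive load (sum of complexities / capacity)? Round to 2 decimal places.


Total complexity = 1 + 4 + 2 + 4 + 3 + 5 + 3 + 4 = 26
Load = total / capacity = 26 / 13
= 2.00


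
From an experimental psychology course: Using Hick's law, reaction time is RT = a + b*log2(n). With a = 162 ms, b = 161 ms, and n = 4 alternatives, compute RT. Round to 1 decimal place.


RT = 162 + 161 * log2(4)
log2(4) = 2.0
RT = 162 + 161 * 2.0
= 162 + 322.0
= 484.0 ms


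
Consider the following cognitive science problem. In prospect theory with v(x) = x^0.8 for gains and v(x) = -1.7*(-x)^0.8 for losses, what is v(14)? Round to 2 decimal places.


Since x = 14 >= 0, use v(x) = x^0.8
14^0.8 = 8.2585
v(14) = 8.26


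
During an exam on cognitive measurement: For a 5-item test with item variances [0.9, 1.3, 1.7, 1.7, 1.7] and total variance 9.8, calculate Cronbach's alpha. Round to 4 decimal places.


alpha = (k/(k-1)) * (1 - sum(s_i^2)/s_total^2)
sum(item variances) = 7.3
k/(k-1) = 5/4 = 1.25
1 - 7.3/9.8 = 1 - 0.744898 = 0.255102
alpha = 1.25 * 0.255102
= 0.3189


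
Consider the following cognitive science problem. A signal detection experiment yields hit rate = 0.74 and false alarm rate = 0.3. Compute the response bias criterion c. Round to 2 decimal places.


c = -0.5 * (z(HR) + z(FAR))
z(0.74) = 0.6433
z(0.3) = -0.5244
c = -0.5 * (0.6433 + -0.5244)
= -0.5 * 0.1189
= -0.06


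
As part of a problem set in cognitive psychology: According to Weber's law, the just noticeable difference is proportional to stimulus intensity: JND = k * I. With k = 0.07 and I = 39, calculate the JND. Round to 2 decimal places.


JND = k * I
JND = 0.07 * 39
= 2.73


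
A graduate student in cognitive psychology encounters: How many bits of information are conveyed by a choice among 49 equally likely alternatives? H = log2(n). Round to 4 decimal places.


H = log2(n)
H = log2(49)
= 5.6147


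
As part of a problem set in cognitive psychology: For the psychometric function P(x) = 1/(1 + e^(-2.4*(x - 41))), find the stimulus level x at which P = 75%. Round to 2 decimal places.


At P = 0.75: 0.75 = 1/(1 + e^(-k*(x-x0)))
Solving: e^(-k*(x-x0)) = 1/3
x = x0 + ln(3)/k
ln(3) = 1.0986
x = 41 + 1.0986/2.4
= 41 + 0.4578
= 41.46


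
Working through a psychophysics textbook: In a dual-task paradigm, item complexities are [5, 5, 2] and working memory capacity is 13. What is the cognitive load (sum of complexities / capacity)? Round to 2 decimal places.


Total complexity = 5 + 5 + 2 = 12
Load = total / capacity = 12 / 13
= 0.92


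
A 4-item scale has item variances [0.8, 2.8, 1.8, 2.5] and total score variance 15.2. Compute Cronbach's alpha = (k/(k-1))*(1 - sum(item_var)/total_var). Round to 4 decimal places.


alpha = (k/(k-1)) * (1 - sum(s_i^2)/s_total^2)
sum(item variances) = 7.9
k/(k-1) = 4/3 = 1.333333
1 - 7.9/15.2 = 1 - 0.519737 = 0.480263
alpha = 1.333333 * 0.480263
= 0.6404


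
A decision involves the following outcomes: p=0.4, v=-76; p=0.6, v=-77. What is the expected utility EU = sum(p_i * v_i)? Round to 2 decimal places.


EU = sum(p_i * v_i)
0.4 * -76 = -30.4
0.6 * -77 = -46.2
EU = -30.4 + -46.2
= -76.60


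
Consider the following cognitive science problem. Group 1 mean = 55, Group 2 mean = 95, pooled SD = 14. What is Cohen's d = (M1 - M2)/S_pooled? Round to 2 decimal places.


Cohen's d = (M1 - M2) / S_pooled
= (55 - 95) / 14
= -40 / 14
= -2.86


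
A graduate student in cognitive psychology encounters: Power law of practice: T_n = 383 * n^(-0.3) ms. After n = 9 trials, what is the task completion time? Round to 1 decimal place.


T_n = 383 * 9^(-0.3)
9^(-0.3) = 0.517282
T_n = 383 * 0.517282
= 198.1 ms


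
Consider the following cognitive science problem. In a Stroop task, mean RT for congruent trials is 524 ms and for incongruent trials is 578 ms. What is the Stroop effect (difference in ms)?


Stroop effect = RT(incongruent) - RT(congruent)
= 578 - 524
= 54 ms


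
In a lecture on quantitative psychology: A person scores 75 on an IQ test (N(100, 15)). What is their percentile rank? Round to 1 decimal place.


z = (IQ - mean) / SD
z = (75 - 100) / 15 = -1.6667
Percentile = Phi(-1.6667) * 100
Phi(-1.6667) = 0.047787
= 4.8


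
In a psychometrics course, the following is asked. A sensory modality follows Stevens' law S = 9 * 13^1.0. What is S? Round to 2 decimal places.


S = 9 * 13^1.0
13^1.0 = 13.0
S = 9 * 13.0
= 117.00


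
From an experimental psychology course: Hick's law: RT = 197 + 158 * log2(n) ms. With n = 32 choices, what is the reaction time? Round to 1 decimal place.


RT = 197 + 158 * log2(32)
log2(32) = 5.0
RT = 197 + 158 * 5.0
= 197 + 790.0
= 987.0 ms


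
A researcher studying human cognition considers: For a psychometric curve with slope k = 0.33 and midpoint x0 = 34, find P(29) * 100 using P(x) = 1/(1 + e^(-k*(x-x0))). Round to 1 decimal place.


P(x) = 1/(1 + e^(-0.33*(29 - 34)))
Exponent = -0.33 * -5 = 1.65
e^(1.65) = 5.20698
P = 1/(1 + 5.20698) = 0.161109
Percentage = 16.1


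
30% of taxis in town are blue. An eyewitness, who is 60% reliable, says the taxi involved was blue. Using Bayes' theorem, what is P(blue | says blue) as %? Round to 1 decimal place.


P(blue | says blue) = P(says blue | blue)*P(blue) / [P(says blue | blue)*P(blue) + P(says blue | not blue)*P(not blue)]
Numerator = 0.6 * 0.3 = 0.18
False identification = 0.4 * 0.7 = 0.28
P = 0.18 / (0.18 + 0.28)
= 0.18 / 0.46
As percentage = 39.1


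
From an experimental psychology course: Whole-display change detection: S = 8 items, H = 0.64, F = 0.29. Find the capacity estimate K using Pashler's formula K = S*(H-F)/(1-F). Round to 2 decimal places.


K = S * (H - F) / (1 - F)
H - F = 0.35
1 - F = 0.71
K = 8 * 0.35 / 0.71
= 3.94


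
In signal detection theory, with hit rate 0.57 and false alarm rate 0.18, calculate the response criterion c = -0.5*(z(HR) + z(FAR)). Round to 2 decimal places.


c = -0.5 * (z(HR) + z(FAR))
z(0.57) = 0.1764
z(0.18) = -0.9154
c = -0.5 * (0.1764 + -0.9154)
= -0.5 * -0.739
= 0.37


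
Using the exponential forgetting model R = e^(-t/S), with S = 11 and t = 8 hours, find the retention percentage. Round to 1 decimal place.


R = e^(-t/S)
-t/S = -8/11 = -0.727273
R = e^(-0.727273) = 0.483225
Percentage = 0.483225 * 100
= 48.3


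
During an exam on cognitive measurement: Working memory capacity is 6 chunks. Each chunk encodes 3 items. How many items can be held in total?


Total items = chunks * items_per_chunk
= 6 * 3
= 18


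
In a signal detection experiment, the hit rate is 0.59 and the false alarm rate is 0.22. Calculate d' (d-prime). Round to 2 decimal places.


d' = z(HR) - z(FAR)
z(0.59) = 0.2275
z(0.22) = -0.7722
d' = 0.2275 - -0.7722
= 1.00


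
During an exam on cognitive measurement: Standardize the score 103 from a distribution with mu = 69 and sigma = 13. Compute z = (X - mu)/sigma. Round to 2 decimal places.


z = (X - mu) / sigma
= (103 - 69) / 13
= 34 / 13
= 2.62


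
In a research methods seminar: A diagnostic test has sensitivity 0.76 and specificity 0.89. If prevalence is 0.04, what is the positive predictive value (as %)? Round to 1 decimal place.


PPV = (sens * prev) / (sens * prev + (1-spec) * (1-prev))
Numerator = 0.76 * 0.04 = 0.0304
P(positive and no disease) = (1 - spec) * (1 - prev) = (1 - 0.89) * (1 - 0.04) = 0.1056
Denominator = 0.0304 + 0.1056 = 0.136
PPV = 0.0304 / 0.136 = 0.223529
As percentage = 22.4


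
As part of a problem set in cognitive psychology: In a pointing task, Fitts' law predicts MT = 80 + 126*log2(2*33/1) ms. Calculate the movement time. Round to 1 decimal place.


MT = 80 + 126 * log2(2*33/1)
2D/W = 66.0
log2(66.0) = 6.0444
MT = 80 + 126 * 6.0444
= 841.6 ms
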